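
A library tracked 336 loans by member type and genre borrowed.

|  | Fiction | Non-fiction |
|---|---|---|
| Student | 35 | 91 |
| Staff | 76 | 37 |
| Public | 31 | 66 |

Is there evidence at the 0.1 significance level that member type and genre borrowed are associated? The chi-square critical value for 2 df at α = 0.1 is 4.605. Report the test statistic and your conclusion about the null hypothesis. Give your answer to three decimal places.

43.984; reject H₀

Row totals: 126, 113, 97. Column totals: 142, 194. Grand total N = 336.
Expected counts (row total × column total / N):
  Student, Fiction: 126×142/336 = 53.2500
  Student, Non-fiction: 126×194/336 = 72.7500
  Staff, Fiction: 113×142/336 = 47.7560
  Staff, Non-fiction: 113×194/336 = 65.2440
  Public, Fiction: 97×142/336 = 40.9940
  Public, Non-fiction: 97×194/336 = 56.0060
Contributions (O − E)²/E:
  (35 − 53.2500)²/53.2500 = 6.2547
  (91 − 72.7500)²/72.7500 = 4.5782
  (76 − 47.7560)²/47.7560 = 16.7042
  (37 − 65.2440)²/65.2440 = 12.2268
  (31 − 40.9940)²/40.9940 = 2.4365
  (66 − 56.0060)²/56.0060 = 1.7834
χ² = 6.2547 + 4.5782 + 16.7042 + 12.2268 + 2.4365 + 1.7834 = 43.984
df = (3−1)(2−1) = 2. Since 43.984 > 4.605, reject the null hypothesis of independence at α = 0.1.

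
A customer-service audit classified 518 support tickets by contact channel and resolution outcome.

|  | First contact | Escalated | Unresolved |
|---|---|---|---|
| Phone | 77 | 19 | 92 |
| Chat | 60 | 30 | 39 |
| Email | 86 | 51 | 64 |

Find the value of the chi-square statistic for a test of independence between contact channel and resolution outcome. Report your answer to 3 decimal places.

Row totals: 188, 129, 201. Column totals: 223, 100, 195. Grand total N = 518.
Expected counts (row total × column total / N):
  Phone, First contact: 188×223/518 = 80.9344
  Phone, Escalated: 188×100/518 = 36.2934
  Phone, Unresolved: 188×195/518 = 70.7722
  Chat, First contact: 129×223/518 = 55.5347
  Chat, Escalated: 129×100/518 = 24.9035
  Chat, Unresolved: 129×195/518 = 48.5618
  Email, First contact: 201×223/518 = 86.5309
  Email, Escalated: 201×100/518 = 38.8031
  Email, Unresolved: 201×195/518 = 75.6660
Contributions (O − E)²/E:
  (77 − 80.9344)²/80.9344 = 0.1913
  (19 − 36.2934)²/36.2934 = 8.2401
  (92 − 70.7722)²/70.7722 = 6.3672
  (60 − 55.5347)²/55.5347 = 0.3590
  (30 − 24.9035)²/24.9035 = 1.0430
  (39 − 48.5618)²/48.5618 = 1.8827
  (86 − 86.5309)²/86.5309 = 0.0033
  (51 − 38.8031)²/38.8031 = 3.8338
  (64 − 75.6660)²/75.6660 = 1.7986
χ² = 0.1913 + 8.2401 + 6.3672 + 0.3590 + 1.0430 + 1.8827 + 0.0033 + 3.8338 + 1.7986 = 23.719

23.719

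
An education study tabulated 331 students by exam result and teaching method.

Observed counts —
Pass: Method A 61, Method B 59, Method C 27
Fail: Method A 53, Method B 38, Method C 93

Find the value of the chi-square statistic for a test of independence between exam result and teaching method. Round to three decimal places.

Row totals: 147, 184. Column totals: 114, 97, 120. Grand total N = 331.
Expected counts (row total × column total / N):
  Pass, Method A: 147×114/331 = 50.62840
  Pass, Method B: 147×97/331 = 43.07855
  Pass, Method C: 147×120/331 = 53.29305
  Fail, Method A: 184×114/331 = 63.37160
  Fail, Method B: 184×97/331 = 53.92145
  Fail, Method C: 184×120/331 = 66.70695
Contributions (O − E)²/E:
  (61 − 50.62840)²/50.62840 = 2.1247
  (59 − 43.07855)²/43.07855 = 5.8844
  (27 − 53.29305)²/53.29305 = 12.9721
  (53 − 63.37160)²/63.37160 = 1.6974
  (38 − 53.92145)²/53.92145 = 4.7011
  (93 − 66.70695)²/66.70695 = 10.3636
χ² = 2.1247 + 5.8844 + 12.9721 + 1.6974 + 4.7011 + 10.3636 = 37.743

37.743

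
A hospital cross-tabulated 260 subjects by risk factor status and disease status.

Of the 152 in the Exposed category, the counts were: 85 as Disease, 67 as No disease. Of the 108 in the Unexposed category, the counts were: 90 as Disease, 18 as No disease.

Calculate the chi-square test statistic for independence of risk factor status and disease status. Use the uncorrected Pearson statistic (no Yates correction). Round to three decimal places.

21.561

Row totals: 152, 108. Column totals: 175, 85. Grand total N = 260.
Expected counts (row total × column total / N):
  Exposed, Disease: 152×175/260 = 102.3077
  Exposed, No disease: 152×85/260 = 49.6923
  Unexposed, Disease: 108×175/260 = 72.6923
  Unexposed, No disease: 108×85/260 = 35.3077
Contributions (O − E)²/E:
  (85 − 102.3077)²/102.3077 = 2.9280
  (67 − 49.6923)²/49.6923 = 6.0282
  (90 − 72.6923)²/72.6923 = 4.1209
  (18 − 35.3077)²/35.3077 = 8.4842
χ² = 2.9280 + 6.0282 + 4.1209 + 8.4842 = 21.561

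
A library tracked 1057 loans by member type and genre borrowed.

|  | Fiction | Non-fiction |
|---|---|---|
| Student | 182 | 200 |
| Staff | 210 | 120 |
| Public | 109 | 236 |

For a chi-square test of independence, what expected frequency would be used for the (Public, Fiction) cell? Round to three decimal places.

Row total (Public) = 345; column total (Fiction) = 501; grand total N = 1057.
Expected count = (row total × column total) / N = 345 × 501 / 1057 = 163.524.

163.524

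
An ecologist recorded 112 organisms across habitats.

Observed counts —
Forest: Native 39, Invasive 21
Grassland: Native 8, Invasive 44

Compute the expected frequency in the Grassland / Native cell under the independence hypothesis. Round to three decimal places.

21.821

Row total (Grassland) = 52; column total (Native) = 47; grand total N = 112.
Expected count = (row total × column total) / N = 52 × 47 / 112 = 21.821.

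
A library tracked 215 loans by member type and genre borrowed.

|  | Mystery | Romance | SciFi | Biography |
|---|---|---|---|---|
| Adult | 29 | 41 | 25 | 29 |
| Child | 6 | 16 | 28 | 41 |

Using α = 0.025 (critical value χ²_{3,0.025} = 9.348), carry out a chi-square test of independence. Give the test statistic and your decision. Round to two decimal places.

Row totals: 124, 91. Column totals: 35, 57, 53, 70. Grand total N = 215.
Expected counts (row total × column total / N):
  Adult, Mystery: 124×35/215 = 20.186
  Adult, Romance: 124×57/215 = 32.874
  Adult, SciFi: 124×53/215 = 30.567
  Adult, Biography: 124×70/215 = 40.372
  Child, Mystery: 91×35/215 = 14.814
  Child, Romance: 91×57/215 = 24.126
  Child, SciFi: 91×53/215 = 22.433
  Child, Biography: 91×70/215 = 29.628
Contributions (O − E)²/E:
  (29 − 20.186)²/20.186 = 3.8485
  (41 − 32.874)²/32.874 = 2.0086
  (25 − 30.567)²/30.567 = 1.0139
  (29 − 40.372)²/40.372 = 3.2033
  (6 − 14.814)²/14.814 = 5.2441
  (16 − 24.126)²/24.126 = 2.7370
  (28 − 22.433)²/22.433 = 1.3815
  (41 − 29.628)²/29.628 = 4.3649
χ² = 3.8485 + 2.0086 + 1.0139 + 3.2033 + 5.2441 + 2.7370 + 1.3815 + 4.3649 = 23.80
df = (2−1)(4−1) = 3. Since 23.80 > 9.348, reject the null hypothesis of independence at α = 0.025.

23.80; reject H₀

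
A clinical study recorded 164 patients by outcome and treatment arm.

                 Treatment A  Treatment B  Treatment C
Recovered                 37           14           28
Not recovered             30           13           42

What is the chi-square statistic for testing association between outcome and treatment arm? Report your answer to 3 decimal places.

Row totals: 79, 85. Column totals: 67, 27, 70. Grand total N = 164.
Expected counts (row total × column total / N):
  Recovered, Treatment A: 79×67/164 = 32.2744
  Recovered, Treatment B: 79×27/164 = 13.0061
  Recovered, Treatment C: 79×70/164 = 33.7195
  Not recovered, Treatment A: 85×67/164 = 34.7256
  Not recovered, Treatment B: 85×27/164 = 13.9939
  Not recovered, Treatment C: 85×70/164 = 36.2805
Contributions (O − E)²/E:
  (37 − 32.2744)²/32.2744 = 0.6919
  (14 − 13.0061)²/13.0061 = 0.0760
  (28 − 33.7195)²/33.7195 = 0.9701
  (30 − 34.7256)²/34.7256 = 0.6431
  (13 − 13.9939)²/13.9939 = 0.0706
  (42 − 36.2805)²/36.2805 = 0.9017
χ² = 0.6919 + 0.0760 + 0.9701 + 0.6431 + 0.0706 + 0.9017 = 3.353

3.353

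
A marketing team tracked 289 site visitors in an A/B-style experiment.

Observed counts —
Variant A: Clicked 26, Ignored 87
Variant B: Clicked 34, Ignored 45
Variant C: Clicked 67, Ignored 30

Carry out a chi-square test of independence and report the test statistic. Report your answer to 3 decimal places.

Row totals: 113, 79, 97. Column totals: 127, 162. Grand total N = 289.
Expected counts (row total × column total / N):
  Variant A, Clicked: 113×127/289 = 49.6574
  Variant A, Ignored: 113×162/289 = 63.3426
  Variant B, Clicked: 79×127/289 = 34.7163
  Variant B, Ignored: 79×162/289 = 44.2837
  Variant C, Clicked: 97×127/289 = 42.6263
  Variant C, Ignored: 97×162/289 = 54.3737
Contributions (O − E)²/E:
  (26 − 49.6574)²/49.6574 = 11.2707
  (87 − 63.3426)²/63.3426 = 8.8356
  (34 − 34.7163)²/34.7163 = 0.0148
  (45 − 44.2837)²/44.2837 = 0.0116
  (67 − 42.6263)²/42.6263 = 13.9369
  (30 − 54.3737)²/54.3737 = 10.9258
χ² = 11.2707 + 8.8356 + 0.0148 + 0.0116 + 13.9369 + 10.9258 = 44.995

44.995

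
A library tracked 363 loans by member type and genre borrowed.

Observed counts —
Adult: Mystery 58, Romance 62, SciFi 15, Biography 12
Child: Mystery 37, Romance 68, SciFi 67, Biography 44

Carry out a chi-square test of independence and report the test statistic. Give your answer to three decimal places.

Row totals: 147, 216. Column totals: 95, 130, 82, 56. Grand total N = 363.
Expected counts (row total × column total / N):
  Adult, Mystery: 147×95/363 = 38.4711
  Adult, Romance: 147×130/363 = 52.6446
  Adult, SciFi: 147×82/363 = 33.2066
  Adult, Biography: 147×56/363 = 22.6777
  Child, Mystery: 216×95/363 = 56.5289
  Child, Romance: 216×130/363 = 77.3554
  Child, SciFi: 216×82/363 = 48.7934
  Child, Biography: 216×56/363 = 33.3223
Contributions (O − E)²/E:
  (58 − 38.4711)²/38.4711 = 9.9134
  (62 − 52.6446)²/52.6446 = 1.6625
  (15 − 33.2066)²/33.2066 = 9.9824
  (12 − 22.6777)²/22.6777 = 5.0276
  (37 − 56.5289)²/56.5289 = 6.7466
  (68 − 77.3554)²/77.3554 = 1.1314
  (67 − 48.7934)²/48.7934 = 6.7935
  (44 − 33.3223)²/33.3223 = 3.4215
χ² = 9.9134 + 1.6625 + 9.9824 + 5.0276 + 6.7466 + 1.1314 + 6.7935 + 3.4215 = 44.679

44.679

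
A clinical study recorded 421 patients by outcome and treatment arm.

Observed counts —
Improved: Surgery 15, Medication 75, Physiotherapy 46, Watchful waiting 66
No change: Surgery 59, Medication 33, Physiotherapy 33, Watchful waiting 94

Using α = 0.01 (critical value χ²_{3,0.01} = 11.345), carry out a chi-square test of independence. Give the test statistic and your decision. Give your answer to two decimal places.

Row totals: 202, 219. Column totals: 74, 108, 79, 160. Grand total N = 421.
Expected counts (row total × column total / N):
  Improved, Surgery: 202×74/421 = 35.506
  Improved, Medication: 202×108/421 = 51.819
  Improved, Physiotherapy: 202×79/421 = 37.905
  Improved, Watchful waiting: 202×160/421 = 76.770
  No change, Surgery: 219×74/421 = 38.494
  No change, Medication: 219×108/421 = 56.181
  No change, Physiotherapy: 219×79/421 = 41.095
  No change, Watchful waiting: 219×160/421 = 83.230
Contributions (O − E)²/E:
  (15 − 35.506)²/35.506 = 11.8430
  (75 − 51.819)²/51.819 = 10.3699
  (46 − 37.905)²/37.905 = 1.7288
  (66 − 76.770)²/76.770 = 1.5109
  (59 − 38.494)²/38.494 = 10.9237
  (33 − 56.181)²/56.181 = 9.5648
  (33 − 41.095)²/41.095 = 1.5946
  (94 − 83.230)²/83.230 = 1.3936
χ² = 11.8430 + 10.3699 + 1.7288 + 1.5109 + 10.9237 + 9.5648 + 1.5946 + 1.3936 = 48.93
df = (2−1)(4−1) = 3. Since 48.93 > 11.345, reject the null hypothesis of independence at α = 0.01.

48.93; reject H₀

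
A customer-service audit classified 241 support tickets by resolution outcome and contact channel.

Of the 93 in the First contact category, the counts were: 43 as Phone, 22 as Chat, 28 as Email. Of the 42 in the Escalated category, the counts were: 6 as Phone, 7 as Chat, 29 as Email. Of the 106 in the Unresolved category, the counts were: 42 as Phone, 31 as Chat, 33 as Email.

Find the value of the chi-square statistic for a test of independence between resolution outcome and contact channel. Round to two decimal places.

Row totals: 93, 42, 106. Column totals: 91, 60, 90. Grand total N = 241.
Expected counts (row total × column total / N):
  First contact, Phone: 93×91/241 = 35.1162
  First contact, Chat: 93×60/241 = 23.1535
  First contact, Email: 93×90/241 = 34.7303
  Escalated, Phone: 42×91/241 = 15.8589
  Escalated, Chat: 42×60/241 = 10.4564
  Escalated, Email: 42×90/241 = 15.6846
  Unresolved, Phone: 106×91/241 = 40.0249
  Unresolved, Chat: 106×60/241 = 26.3900
  Unresolved, Email: 106×90/241 = 39.5851
Contributions (O − E)²/E:
  (43 − 35.1162)²/35.1162 = 1.7700
  (22 − 23.1535)²/23.1535 = 0.0575
  (28 − 34.7303)²/34.7303 = 1.3042
  (6 − 15.8589)²/15.8589 = 6.1289
  (7 − 10.4564)²/10.4564 = 1.1425
  (29 − 15.6846)²/15.6846 = 11.3041
  (42 − 40.0249)²/40.0249 = 0.0975
  (31 − 26.3900)²/26.3900 = 0.8053
  (33 − 39.5851)²/39.5851 = 1.0955
χ² = 1.7700 + 0.0575 + 1.3042 + 6.1289 + 1.1425 + 11.3041 + 0.0975 + 0.8053 + 1.0955 = 23.71

23.71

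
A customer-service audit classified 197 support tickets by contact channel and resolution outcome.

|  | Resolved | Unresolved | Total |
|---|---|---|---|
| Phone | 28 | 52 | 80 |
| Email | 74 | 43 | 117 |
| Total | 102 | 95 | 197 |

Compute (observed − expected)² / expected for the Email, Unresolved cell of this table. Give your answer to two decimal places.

Row total (Email) = 117; column total (Unresolved) = 95; N = 197.
Expected count E = 117 × 95 / 197 = 56.421.
Contribution = (O − E)²/E = (43 − 56.421)² / 56.421 = 3.19.

3.19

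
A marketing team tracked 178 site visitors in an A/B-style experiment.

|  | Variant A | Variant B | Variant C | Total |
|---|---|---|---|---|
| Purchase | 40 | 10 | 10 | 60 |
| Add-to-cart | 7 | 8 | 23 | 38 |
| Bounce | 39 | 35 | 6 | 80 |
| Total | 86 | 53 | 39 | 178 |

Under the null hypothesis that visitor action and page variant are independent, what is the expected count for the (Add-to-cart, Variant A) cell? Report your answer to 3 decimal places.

Row total (Add-to-cart) = 38; column total (Variant A) = 86; grand total N = 178.
Expected count = (row total × column total) / N = 38 × 86 / 178 = 18.360.

18.360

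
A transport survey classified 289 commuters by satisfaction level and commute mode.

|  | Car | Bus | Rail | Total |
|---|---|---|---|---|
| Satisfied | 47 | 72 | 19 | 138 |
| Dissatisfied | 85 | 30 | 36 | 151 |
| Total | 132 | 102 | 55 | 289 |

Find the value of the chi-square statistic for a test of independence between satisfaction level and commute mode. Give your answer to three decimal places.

Grand total N = 289.
Expected counts (row total × column total / N):
  Satisfied, Car: 138×132/289 = 63.0311
  Satisfied, Bus: 138×102/289 = 48.7059
  Satisfied, Rail: 138×55/289 = 26.2630
  Dissatisfied, Car: 151×132/289 = 68.9689
  Dissatisfied, Bus: 151×102/289 = 53.2941
  Dissatisfied, Rail: 151×55/289 = 28.7370
Contributions (O − E)²/E:
  (47 − 63.0311)²/63.0311 = 4.0773
  (72 − 48.7059)²/48.7059 = 11.1406
  (19 − 26.2630)²/26.2630 = 2.0086
  (85 − 68.9689)²/68.9689 = 3.7263
  (30 − 53.2941)²/53.2941 = 10.1815
  (36 − 28.7370)²/28.7370 = 1.8357
χ² = 4.0773 + 11.1406 + 2.0086 + 3.7263 + 10.1815 + 1.8357 = 32.970

32.970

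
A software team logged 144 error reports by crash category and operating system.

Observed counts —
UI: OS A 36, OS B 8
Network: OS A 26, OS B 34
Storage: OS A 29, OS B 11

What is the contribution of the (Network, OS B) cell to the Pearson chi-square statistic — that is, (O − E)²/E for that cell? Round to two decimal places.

6.43

Row total (Network) = 60; column total (OS B) = 53; N = 144.
Expected count E = 60 × 53 / 144 = 22.083.
Contribution = (O − E)²/E = (34 − 22.083)² / 22.083 = 6.43.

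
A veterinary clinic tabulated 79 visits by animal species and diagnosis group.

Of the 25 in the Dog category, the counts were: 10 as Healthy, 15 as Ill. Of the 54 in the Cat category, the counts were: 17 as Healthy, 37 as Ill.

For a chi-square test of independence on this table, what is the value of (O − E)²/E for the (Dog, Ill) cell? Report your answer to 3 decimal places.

Row total (Dog) = 25; column total (Ill) = 52; N = 79.
Expected count E = 25 × 52 / 79 = 16.4557.
Contribution = (O − E)²/E = (15 − 16.4557)² / 16.4557 = 0.129.

0.129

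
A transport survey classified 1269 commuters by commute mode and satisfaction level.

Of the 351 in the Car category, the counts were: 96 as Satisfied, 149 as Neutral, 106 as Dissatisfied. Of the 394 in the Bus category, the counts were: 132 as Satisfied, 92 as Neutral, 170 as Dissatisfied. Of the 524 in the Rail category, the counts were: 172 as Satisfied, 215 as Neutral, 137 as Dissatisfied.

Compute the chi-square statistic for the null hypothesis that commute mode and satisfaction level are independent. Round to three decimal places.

48.804

Row totals: 351, 394, 524. Column totals: 400, 456, 413. Grand total N = 1269.
Expected counts (row total × column total / N):
  Car, Satisfied: 351×400/1269 = 110.6383
  Car, Neutral: 351×456/1269 = 126.1277
  Car, Dissatisfied: 351×413/1269 = 114.2340
  Bus, Satisfied: 394×400/1269 = 124.1923
  Bus, Neutral: 394×456/1269 = 141.5792
  Bus, Dissatisfied: 394×413/1269 = 128.2285
  Rail, Satisfied: 524×400/1269 = 165.1694
  Rail, Neutral: 524×456/1269 = 188.2931
  Rail, Dissatisfied: 524×413/1269 = 170.5374
Contributions (O − E)²/E:
  (96 − 110.6383)²/110.6383 = 1.9368
  (149 − 126.1277)²/126.1277 = 4.1477
  (106 − 114.2340)²/114.2340 = 0.5935
  (132 − 124.1923)²/124.1923 = 0.4909
  (92 − 141.5792)²/141.5792 = 17.3620
  (170 − 128.2285)²/128.2285 = 13.6074
  (172 − 165.1694)²/165.1694 = 0.2825
  (215 − 188.2931)²/188.2931 = 3.7880
  (137 − 170.5374)²/170.5374 = 6.5954
χ² = 1.9368 + 4.1477 + 0.5935 + 0.4909 + 17.3620 + 13.6074 + 0.2825 + 3.7880 + 6.5954 = 48.804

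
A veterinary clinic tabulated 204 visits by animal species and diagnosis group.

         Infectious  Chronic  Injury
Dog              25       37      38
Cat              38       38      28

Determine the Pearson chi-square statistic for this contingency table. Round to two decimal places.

Row totals: 100, 104. Column totals: 63, 75, 66. Grand total N = 204.
Expected counts (row total × column total / N):
  Dog, Infectious: 100×63/204 = 30.882
  Dog, Chronic: 100×75/204 = 36.765
  Dog, Injury: 100×66/204 = 32.353
  Cat, Infectious: 104×63/204 = 32.118
  Cat, Chronic: 104×75/204 = 38.235
  Cat, Injury: 104×66/204 = 33.647
Contributions (O − E)²/E:
  (25 − 30.882)²/30.882 = 1.1203
  (37 − 36.765)²/36.765 = 0.0015
  (38 − 32.353)²/32.353 = 0.9856
  (38 − 32.118)²/32.118 = 1.0772
  (38 − 38.235)²/38.235 = 0.0014
  (28 − 33.647)²/33.647 = 0.9477
χ² = 1.1203 + 0.0015 + 0.9856 + 1.0772 + 0.0014 + 0.9477 = 4.13

4.13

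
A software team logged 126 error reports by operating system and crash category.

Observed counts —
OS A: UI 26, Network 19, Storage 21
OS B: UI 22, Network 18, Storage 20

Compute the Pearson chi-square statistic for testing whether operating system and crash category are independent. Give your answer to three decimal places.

Row totals: 66, 60. Column totals: 48, 37, 41. Grand total N = 126.
Expected counts (row total × column total / N):
  OS A, UI: 66×48/126 = 25.1429
  OS A, Network: 66×37/126 = 19.3810
  OS A, Storage: 66×41/126 = 21.4762
  OS B, UI: 60×48/126 = 22.8571
  OS B, Network: 60×37/126 = 17.6190
  OS B, Storage: 60×41/126 = 19.5238
Contributions (O − E)²/E:
  (26 − 25.1429)²/25.1429 = 0.0292
  (19 − 19.3810)²/19.3810 = 0.0075
  (21 − 21.4762)²/21.4762 = 0.0106
  (22 − 22.8571)²/22.8571 = 0.0321
  (18 − 17.6190)²/17.6190 = 0.0082
  (20 − 19.5238)²/19.5238 = 0.0116
χ² = 0.0292 + 0.0075 + 0.0106 + 0.0321 + 0.0082 + 0.0116 = 0.099

0.099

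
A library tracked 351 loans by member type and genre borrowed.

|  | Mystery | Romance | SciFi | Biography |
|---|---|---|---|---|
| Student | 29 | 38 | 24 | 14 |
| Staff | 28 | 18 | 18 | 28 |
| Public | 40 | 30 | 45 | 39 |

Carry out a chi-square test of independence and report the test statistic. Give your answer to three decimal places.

Row totals: 105, 92, 154. Column totals: 97, 86, 87, 81. Grand total N = 351.
Expected counts (row total × column total / N):
  Student, Mystery: 105×97/351 = 29.0171
  Student, Romance: 105×86/351 = 25.7265
  Student, SciFi: 105×87/351 = 26.0256
  Student, Biography: 105×81/351 = 24.2308
  Staff, Mystery: 92×97/351 = 25.4245
  Staff, Romance: 92×86/351 = 22.5413
  Staff, SciFi: 92×87/351 = 22.8034
  Staff, Biography: 92×81/351 = 21.2308
  Public, Mystery: 154×97/351 = 42.5584
  Public, Romance: 154×86/351 = 37.7322
  Public, SciFi: 154×87/351 = 38.1709
  Public, Biography: 154×81/351 = 35.5385
Contributions (O − E)²/E:
  (29 − 29.0171)²/29.0171 = 0.0000
  (38 − 25.7265)²/25.7265 = 5.8554
  (24 − 26.0256)²/26.0256 = 0.1577
  (14 − 24.2308)²/24.2308 = 4.3197
  (28 − 25.4245)²/25.4245 = 0.2609
  (18 − 22.5413)²/22.5413 = 0.9149
  (18 − 22.8034)²/22.8034 = 1.0118
  (28 − 21.2308)²/21.2308 = 2.1583
  (40 − 42.5584)²/42.5584 = 0.1538
  (30 − 37.7322)²/37.7322 = 1.5845
  (45 − 38.1709)²/38.1709 = 1.2218
  (39 − 35.5385)²/35.5385 = 0.3372
χ² = 0.0000 + 5.8554 + 0.1577 + 4.3197 + 0.2609 + 0.9149 + 1.0118 + 2.1583 + 0.1538 + 1.5845 + 1.2218 + 0.3372 = 17.976

17.976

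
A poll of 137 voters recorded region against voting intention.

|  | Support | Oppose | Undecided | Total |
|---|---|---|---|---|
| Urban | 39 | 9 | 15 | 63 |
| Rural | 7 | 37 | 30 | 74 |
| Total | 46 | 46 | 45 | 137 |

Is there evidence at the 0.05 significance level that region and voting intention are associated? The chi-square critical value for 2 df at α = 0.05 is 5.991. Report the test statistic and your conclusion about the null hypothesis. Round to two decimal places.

Grand total N = 137.
Expected counts (row total × column total / N):
  Urban, Support: 63×46/137 = 21.153
  Urban, Oppose: 63×46/137 = 21.153
  Urban, Undecided: 63×45/137 = 20.693
  Rural, Support: 74×46/137 = 24.847
  Rural, Oppose: 74×46/137 = 24.847
  Rural, Undecided: 74×45/137 = 24.307
Contributions (O − E)²/E:
  (39 − 21.153)²/21.153 = 15.0577
  (9 − 21.153)²/21.153 = 6.9822
  (15 − 20.693)²/20.693 = 1.5662
  (7 − 24.847)²/24.847 = 12.8191
  (37 − 24.847)²/24.847 = 5.9442
  (30 − 24.307)²/24.307 = 1.3334
χ² = 15.0577 + 6.9822 + 1.5662 + 12.8191 + 5.9442 + 1.3334 = 43.70
df = (2−1)(3−1) = 2. Since 43.70 > 5.991, reject the null hypothesis of independence at α = 0.05.

43.70; reject H₀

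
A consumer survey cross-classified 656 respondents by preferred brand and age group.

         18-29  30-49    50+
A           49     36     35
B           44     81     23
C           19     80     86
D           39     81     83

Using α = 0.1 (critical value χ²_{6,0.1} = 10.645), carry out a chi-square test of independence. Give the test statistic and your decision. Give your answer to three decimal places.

70.207; reject H₀

Row totals: 120, 148, 185, 203. Column totals: 151, 278, 227. Grand total N = 656.
Expected counts (row total × column total / N):
  A, 18-29: 120×151/656 = 27.62195
  A, 30-49: 120×278/656 = 50.85366
  A, 50+: 120×227/656 = 41.52439
  B, 18-29: 148×151/656 = 34.06707
  B, 30-49: 148×278/656 = 62.71951
  B, 50+: 148×227/656 = 51.21341
  C, 18-29: 185×151/656 = 42.58384
  C, 30-49: 185×278/656 = 78.39939
  C, 50+: 185×227/656 = 64.01677
  D, 18-29: 203×151/656 = 46.72713
  D, 30-49: 203×278/656 = 86.02744
  D, 50+: 203×227/656 = 70.24543
Contributions (O − E)²/E:
  (49 − 27.62195)²/27.62195 = 16.5456
  (36 − 50.85366)²/50.85366 = 4.3386
  (35 − 41.52439)²/41.52439 = 1.0251
  (44 − 34.06707)²/34.06707 = 2.8961
  (81 − 62.71951)²/62.71951 = 5.3281
  (23 − 51.21341)²/51.21341 = 15.5427
  (19 − 42.58384)²/42.58384 = 13.0612
  (80 − 78.39939)²/78.39939 = 0.0327
  (86 − 64.01677)²/64.01677 = 7.5490
  (39 − 46.72713)²/46.72713 = 1.2778
  (81 − 86.02744)²/86.02744 = 0.2938
  (83 − 70.24543)²/70.24543 = 2.3159
χ² = 16.5456 + 4.3386 + 1.0251 + 2.8961 + 5.3281 + 15.5427 + 13.0612 + 0.0327 + 7.5490 + 1.2778 + 0.2938 + 2.3159 = 70.207
df = (4−1)(3−1) = 6. Since 70.207 > 10.645, reject the null hypothesis of independence at α = 0.1.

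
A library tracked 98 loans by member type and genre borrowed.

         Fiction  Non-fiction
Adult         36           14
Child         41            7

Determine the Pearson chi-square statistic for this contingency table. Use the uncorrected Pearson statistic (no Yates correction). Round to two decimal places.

2.62

Row totals: 50, 48. Column totals: 77, 21. Grand total N = 98.
Expected counts (row total × column total / N):
  Adult, Fiction: 50×77/98 = 39.286
  Adult, Non-fiction: 50×21/98 = 10.714
  Child, Fiction: 48×77/98 = 37.714
  Child, Non-fiction: 48×21/98 = 10.286
Contributions (O − E)²/E:
  (36 − 39.286)²/39.286 = 0.2749
  (14 − 10.714)²/10.714 = 1.0078
  (41 − 37.714)²/37.714 = 0.2863
  (7 − 10.286)²/10.286 = 1.0498
χ² = 0.2749 + 1.0078 + 0.2863 + 1.0498 = 2.62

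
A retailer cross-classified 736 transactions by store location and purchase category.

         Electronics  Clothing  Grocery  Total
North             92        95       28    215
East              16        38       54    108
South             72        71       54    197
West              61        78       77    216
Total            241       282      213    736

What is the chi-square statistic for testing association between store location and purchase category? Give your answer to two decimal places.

Grand total N = 736.
Expected counts (row total × column total / N):
  North, Electronics: 215×241/736 = 70.401
  North, Clothing: 215×282/736 = 82.378
  North, Grocery: 215×213/736 = 62.221
  East, Electronics: 108×241/736 = 35.364
  East, Clothing: 108×282/736 = 41.380
  East, Grocery: 108×213/736 = 31.255
  South, Electronics: 197×241/736 = 64.507
  South, Clothing: 197×282/736 = 75.481
  South, Grocery: 197×213/736 = 57.012
  West, Electronics: 216×241/736 = 70.728
  West, Clothing: 216×282/736 = 82.761
  West, Grocery: 216×213/736 = 62.511
Contributions (O − E)²/E:
  (92 − 70.401)²/70.401 = 6.6266
  (95 − 82.378)²/82.378 = 1.9339
  (28 − 62.221)²/62.221 = 18.8212
  (16 − 35.364)²/35.364 = 10.6030
  (38 − 41.380)²/41.380 = 0.2761
  (54 − 31.255)²/31.255 = 16.5521
  (72 − 64.507)²/64.507 = 0.8704
  (71 − 75.481)²/75.481 = 0.2660
  (54 − 57.012)²/57.012 = 0.1591
  (61 − 70.728)²/70.728 = 1.3380
  (78 − 82.761)²/82.761 = 0.2739
  (77 − 62.511)²/62.511 = 3.3583
χ² = 6.6266 + 1.9339 + 18.8212 + 10.6030 + 0.2761 + 16.5521 + 0.8704 + 0.2660 + 0.1591 + 1.3380 + 0.2739 + 3.3583 = 61.08

61.08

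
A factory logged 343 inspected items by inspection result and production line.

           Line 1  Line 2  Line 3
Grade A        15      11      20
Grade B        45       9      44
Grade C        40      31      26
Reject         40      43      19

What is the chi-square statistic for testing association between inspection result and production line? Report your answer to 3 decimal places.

Row totals: 46, 98, 97, 102. Column totals: 140, 94, 109. Grand total N = 343.
Expected counts (row total × column total / N):
  Grade A, Line 1: 46×140/343 = 18.7755
  Grade A, Line 2: 46×94/343 = 12.6064
  Grade A, Line 3: 46×109/343 = 14.6181
  Grade B, Line 1: 98×140/343 = 40.0000
  Grade B, Line 2: 98×94/343 = 26.8571
  Grade B, Line 3: 98×109/343 = 31.1429
  Grade C, Line 1: 97×140/343 = 39.5918
  Grade C, Line 2: 97×94/343 = 26.5831
  Grade C, Line 3: 97×109/343 = 30.8251
  Reject, Line 1: 102×140/343 = 41.6327
  Reject, Line 2: 102×94/343 = 27.9534
  Reject, Line 3: 102×109/343 = 32.4140
Contributions (O − E)²/E:
  (15 − 18.7755)²/18.7755 = 0.7592
  (11 − 12.6064)²/12.6064 = 0.2047
  (20 − 14.6181)²/14.6181 = 1.9814
  (45 − 40.0000)²/40.0000 = 0.6250
  (9 − 26.8571)²/26.8571 = 11.8731
  (44 − 31.1429)²/31.1429 = 5.3080
  (40 − 39.5918)²/39.5918 = 0.0042
  (31 − 26.5831)²/26.5831 = 0.7339
  (26 − 30.8251)²/30.8251 = 0.7553
  (40 − 41.6327)²/41.6327 = 0.0640
  (43 − 27.9534)²/27.9534 = 8.0992
  (19 − 32.4140)²/32.4140 = 5.5512
χ² = 0.7592 + 0.2047 + 1.9814 + 0.6250 + 11.8731 + 5.3080 + 0.0042 + 0.7339 + 0.7553 + 0.0640 + 8.0992 + 5.5512 = 35.959

35.959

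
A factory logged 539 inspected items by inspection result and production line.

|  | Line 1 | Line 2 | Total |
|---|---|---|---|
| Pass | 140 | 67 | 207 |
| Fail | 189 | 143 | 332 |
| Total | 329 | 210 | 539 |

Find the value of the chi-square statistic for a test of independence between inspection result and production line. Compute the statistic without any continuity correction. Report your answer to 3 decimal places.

Grand total N = 539.
Expected counts (row total × column total / N):
  Pass, Line 1: 207×329/539 = 126.3506
  Pass, Line 2: 207×210/539 = 80.6494
  Fail, Line 1: 332×329/539 = 202.6494
  Fail, Line 2: 332×210/539 = 129.3506
Contributions (O − E)²/E:
  (140 − 126.3506)²/126.3506 = 1.4745
  (67 − 80.6494)²/80.6494 = 2.3101
  (189 − 202.6494)²/202.6494 = 0.9194
  (143 − 129.3506)²/129.3506 = 1.4403
χ² = 1.4745 + 2.3101 + 0.9194 + 1.4403 = 6.144

6.144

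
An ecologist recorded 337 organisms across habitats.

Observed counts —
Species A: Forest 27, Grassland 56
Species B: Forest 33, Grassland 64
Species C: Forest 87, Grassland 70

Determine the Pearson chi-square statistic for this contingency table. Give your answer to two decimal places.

Row totals: 83, 97, 157. Column totals: 147, 190. Grand total N = 337.
Expected counts (row total × column total / N):
  Species A, Forest: 83×147/337 = 36.205
  Species A, Grassland: 83×190/337 = 46.795
  Species B, Forest: 97×147/337 = 42.312
  Species B, Grassland: 97×190/337 = 54.688
  Species C, Forest: 157×147/337 = 68.484
  Species C, Grassland: 157×190/337 = 88.516
Contributions (O − E)²/E:
  (27 − 36.205)²/36.205 = 2.3403
  (56 − 46.795)²/46.795 = 1.8107
  (33 − 42.312)²/42.312 = 2.0494
  (64 − 54.688)²/54.688 = 1.5856
  (87 − 68.484)²/68.484 = 5.0062
  (70 − 88.516)²/88.516 = 3.8732
χ² = 2.3403 + 1.8107 + 2.0494 + 1.5856 + 5.0062 + 3.8732 = 16.67

16.67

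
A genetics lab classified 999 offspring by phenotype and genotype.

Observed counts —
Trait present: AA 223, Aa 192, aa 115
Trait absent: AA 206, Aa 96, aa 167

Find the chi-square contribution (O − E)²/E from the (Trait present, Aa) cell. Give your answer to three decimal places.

10.061

Row total (Trait present) = 530; column total (Aa) = 288; N = 999.
Expected count E = 530 × 288 / 999 = 152.7928.
Contribution = (O − E)²/E = (192 − 152.7928)² / 152.7928 = 10.061.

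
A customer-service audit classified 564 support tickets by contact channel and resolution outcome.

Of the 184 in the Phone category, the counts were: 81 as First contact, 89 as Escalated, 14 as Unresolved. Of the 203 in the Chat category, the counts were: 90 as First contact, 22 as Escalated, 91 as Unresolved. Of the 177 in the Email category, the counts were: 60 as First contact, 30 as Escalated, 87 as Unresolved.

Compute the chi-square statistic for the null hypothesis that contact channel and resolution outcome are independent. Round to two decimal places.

120.79

Row totals: 184, 203, 177. Column totals: 231, 141, 192. Grand total N = 564.
Expected counts (row total × column total / N):
  Phone, First contact: 184×231/564 = 75.362
  Phone, Escalated: 184×141/564 = 46.000
  Phone, Unresolved: 184×192/564 = 62.638
  Chat, First contact: 203×231/564 = 83.144
  Chat, Escalated: 203×141/564 = 50.750
  Chat, Unresolved: 203×192/564 = 69.106
  Email, First contact: 177×231/564 = 72.495
  Email, Escalated: 177×141/564 = 44.250
  Email, Unresolved: 177×192/564 = 60.255
Contributions (O − E)²/E:
  (81 − 75.362)²/75.362 = 0.4218
  (89 − 46.000)²/46.000 = 40.1957
  (14 − 62.638)²/62.638 = 37.7671
  (90 − 83.144)²/83.144 = 0.5653
  (22 − 50.750)²/50.750 = 16.2869
  (91 − 69.106)²/69.106 = 6.9364
  (60 − 72.495)²/72.495 = 2.1536
  (30 − 44.250)²/44.250 = 4.5890
  (87 − 60.255)²/60.255 = 11.8711
χ² = 0.4218 + 40.1957 + 37.7671 + 0.5653 + 16.2869 + 6.9364 + 2.1536 + 4.5890 + 11.8711 = 120.79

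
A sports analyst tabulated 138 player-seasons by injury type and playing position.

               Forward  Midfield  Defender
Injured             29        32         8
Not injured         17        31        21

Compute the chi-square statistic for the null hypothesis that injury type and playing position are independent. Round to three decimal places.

Row totals: 69, 69. Column totals: 46, 63, 29. Grand total N = 138.
Expected counts (row total × column total / N):
  Injured, Forward: 69×46/138 = 23.0000
  Injured, Midfield: 69×63/138 = 31.5000
  Injured, Defender: 69×29/138 = 14.5000
  Not injured, Forward: 69×46/138 = 23.0000
  Not injured, Midfield: 69×63/138 = 31.5000
  Not injured, Defender: 69×29/138 = 14.5000
Contributions (O − E)²/E:
  (29 − 23.0000)²/23.0000 = 1.5652
  (32 − 31.5000)²/31.5000 = 0.0079
  (8 − 14.5000)²/14.5000 = 2.9138
  (17 − 23.0000)²/23.0000 = 1.5652
  (31 − 31.5000)²/31.5000 = 0.0079
  (21 − 14.5000)²/14.5000 = 2.9138
χ² = 1.5652 + 0.0079 + 2.9138 + 1.5652 + 0.0079 + 2.9138 = 8.974

8.974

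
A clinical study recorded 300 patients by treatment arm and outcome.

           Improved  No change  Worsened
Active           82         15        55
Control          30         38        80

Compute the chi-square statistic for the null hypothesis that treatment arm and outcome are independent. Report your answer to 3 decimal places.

38.707

Row totals: 152, 148. Column totals: 112, 53, 135. Grand total N = 300.
Expected counts (row total × column total / N):
  Active, Improved: 152×112/300 = 56.7467
  Active, No change: 152×53/300 = 26.8533
  Active, Worsened: 152×135/300 = 68.4000
  Control, Improved: 148×112/300 = 55.2533
  Control, No change: 148×53/300 = 26.1467
  Control, Worsened: 148×135/300 = 66.6000
Contributions (O − E)²/E:
  (82 − 56.7467)²/56.7467 = 11.2382
  (15 − 26.8533)²/26.8533 = 5.2322
  (55 − 68.4000)²/68.4000 = 2.6251
  (30 − 55.2533)²/55.2533 = 11.5419
  (38 − 26.1467)²/26.1467 = 5.3736
  (80 − 66.6000)²/66.6000 = 2.6961
χ² = 11.2382 + 5.2322 + 2.6251 + 11.5419 + 5.3736 + 2.6961 = 38.707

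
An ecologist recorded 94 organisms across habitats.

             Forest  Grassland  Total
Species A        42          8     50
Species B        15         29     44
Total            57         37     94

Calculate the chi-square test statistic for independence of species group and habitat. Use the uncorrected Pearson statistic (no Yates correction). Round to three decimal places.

24.425

Grand total N = 94.
Expected counts (row total × column total / N):
  Species A, Forest: 50×57/94 = 30.3191
  Species A, Grassland: 50×37/94 = 19.6809
  Species B, Forest: 44×57/94 = 26.6809
  Species B, Grassland: 44×37/94 = 17.3191
Contributions (O − E)²/E:
  (42 − 30.3191)²/30.3191 = 4.5002
  (8 − 19.6809)²/19.6809 = 6.9328
  (15 − 26.6809)²/26.6809 = 5.1139
  (29 − 17.3191)²/17.3191 = 7.8782
χ² = 4.5002 + 6.9328 + 5.1139 + 7.8782 = 24.425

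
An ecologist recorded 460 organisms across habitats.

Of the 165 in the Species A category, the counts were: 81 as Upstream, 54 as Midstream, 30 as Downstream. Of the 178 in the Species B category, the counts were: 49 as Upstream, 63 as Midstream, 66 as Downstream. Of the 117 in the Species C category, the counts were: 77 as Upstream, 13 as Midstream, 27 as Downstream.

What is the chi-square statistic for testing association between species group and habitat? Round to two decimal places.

52.72

Row totals: 165, 178, 117. Column totals: 207, 130, 123. Grand total N = 460.
Expected counts (row total × column total / N):
  Species A, Upstream: 165×207/460 = 74.250
  Species A, Midstream: 165×130/460 = 46.630
  Species A, Downstream: 165×123/460 = 44.120
  Species B, Upstream: 178×207/460 = 80.100
  Species B, Midstream: 178×130/460 = 50.304
  Species B, Downstream: 178×123/460 = 47.596
  Species C, Upstream: 117×207/460 = 52.650
  Species C, Midstream: 117×130/460 = 33.065
  Species C, Downstream: 117×123/460 = 31.285
Contributions (O − E)²/E:
  (81 − 74.250)²/74.250 = 0.6136
  (54 − 46.630)²/46.630 = 1.1648
  (30 − 44.120)²/44.120 = 4.5189
  (49 − 80.100)²/80.100 = 12.0750
  (63 − 50.304)²/50.304 = 3.2043
  (66 − 47.596)²/47.596 = 7.1163
  (77 − 52.650)²/52.650 = 11.2616
  (13 − 33.065)²/33.065 = 12.1761
  (27 − 31.285)²/31.285 = 0.5869
χ² = 0.6136 + 1.1648 + 4.5189 + 12.0750 + 3.2043 + 7.1163 + 11.2616 + 12.1761 + 0.5869 = 52.72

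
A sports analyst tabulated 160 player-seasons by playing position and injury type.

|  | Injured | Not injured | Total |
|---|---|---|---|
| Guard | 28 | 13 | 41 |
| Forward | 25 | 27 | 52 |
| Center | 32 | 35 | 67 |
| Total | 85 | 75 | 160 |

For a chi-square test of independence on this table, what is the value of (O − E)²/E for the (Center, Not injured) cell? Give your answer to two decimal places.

0.41

Row total (Center) = 67; column total (Not injured) = 75; N = 160.
Expected count E = 67 × 75 / 160 = 31.406.
Contribution = (O − E)²/E = (35 − 31.406)² / 31.406 = 0.41.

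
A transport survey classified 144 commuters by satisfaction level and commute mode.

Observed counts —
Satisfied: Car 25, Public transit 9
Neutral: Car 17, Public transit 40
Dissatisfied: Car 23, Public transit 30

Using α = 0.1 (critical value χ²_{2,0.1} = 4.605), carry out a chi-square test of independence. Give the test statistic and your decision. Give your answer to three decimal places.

16.530; reject H₀

Row totals: 34, 57, 53. Column totals: 65, 79. Grand total N = 144.
Expected counts (row total × column total / N):
  Satisfied, Car: 34×65/144 = 15.3472
  Satisfied, Public transit: 34×79/144 = 18.6528
  Neutral, Car: 57×65/144 = 25.7292
  Neutral, Public transit: 57×79/144 = 31.2708
  Dissatisfied, Car: 53×65/144 = 23.9236
  Dissatisfied, Public transit: 53×79/144 = 29.0764
Contributions (O − E)²/E:
  (25 − 15.3472)²/15.3472 = 6.0712
  (9 − 18.6528)²/18.6528 = 4.9953
  (17 − 25.7292)²/25.7292 = 2.9616
  (40 − 31.2708)²/31.2708 = 2.4367
  (23 − 23.9236)²/23.9236 = 0.0357
  (30 − 29.0764)²/29.0764 = 0.0293
χ² = 6.0712 + 4.9953 + 2.9616 + 2.4367 + 0.0357 + 0.0293 = 16.530
df = (3−1)(2−1) = 2. Since 16.530 > 4.605, reject the null hypothesis of independence at α = 0.1.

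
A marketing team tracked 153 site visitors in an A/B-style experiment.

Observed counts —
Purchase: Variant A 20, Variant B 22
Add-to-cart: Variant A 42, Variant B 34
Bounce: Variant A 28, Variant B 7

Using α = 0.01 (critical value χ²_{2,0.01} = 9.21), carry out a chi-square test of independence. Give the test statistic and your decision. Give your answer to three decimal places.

Row totals: 42, 76, 35. Column totals: 90, 63. Grand total N = 153.
Expected counts (row total × column total / N):
  Purchase, Variant A: 42×90/153 = 24.7059
  Purchase, Variant B: 42×63/153 = 17.2941
  Add-to-cart, Variant A: 76×90/153 = 44.7059
  Add-to-cart, Variant B: 76×63/153 = 31.2941
  Bounce, Variant A: 35×90/153 = 20.5882
  Bounce, Variant B: 35×63/153 = 14.4118
Contributions (O − E)²/E:
  (20 − 24.7059)²/24.7059 = 0.8964
  (22 − 17.2941)²/17.2941 = 1.2805
  (42 − 44.7059)²/44.7059 = 0.1638
  (34 − 31.2941)²/31.2941 = 0.2340
  (28 − 20.5882)²/20.5882 = 2.6683
  (7 − 14.4118)²/14.4118 = 3.8118
χ² = 0.8964 + 1.2805 + 0.1638 + 0.2340 + 2.6683 + 3.8118 = 9.055
df = (3−1)(2−1) = 2. Since 9.055 < 9.21, fail to reject the null hypothesis of independence at α = 0.01.

9.055; fail to reject H₀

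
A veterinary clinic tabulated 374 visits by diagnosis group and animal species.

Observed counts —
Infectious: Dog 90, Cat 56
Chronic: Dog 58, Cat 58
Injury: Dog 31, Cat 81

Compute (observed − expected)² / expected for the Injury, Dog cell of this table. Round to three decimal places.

Row total (Injury) = 112; column total (Dog) = 179; N = 374.
Expected count E = 112 × 179 / 374 = 53.6043.
Contribution = (O − E)²/E = (31 − 53.6043)² / 53.6043 = 9.532.

9.532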